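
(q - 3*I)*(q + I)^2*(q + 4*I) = q^4 + 3*I*q^3 + 9*q^2 + 23*I*q - 12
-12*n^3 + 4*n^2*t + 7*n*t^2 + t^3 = (-n + t)*(2*n + t)*(6*n + t)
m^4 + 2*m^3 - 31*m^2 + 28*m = m*(m - 4)*(m - 1)*(m + 7)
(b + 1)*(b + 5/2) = b^2 + 7*b/2 + 5/2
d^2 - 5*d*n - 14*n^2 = (d - 7*n)*(d + 2*n)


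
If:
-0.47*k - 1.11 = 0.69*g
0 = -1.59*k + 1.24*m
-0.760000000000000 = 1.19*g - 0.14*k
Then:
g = -0.78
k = -1.21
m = -1.56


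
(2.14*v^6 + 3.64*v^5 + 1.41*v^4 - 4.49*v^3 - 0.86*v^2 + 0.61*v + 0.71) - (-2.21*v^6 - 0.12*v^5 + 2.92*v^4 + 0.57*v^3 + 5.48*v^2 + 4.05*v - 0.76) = 4.35*v^6 + 3.76*v^5 - 1.51*v^4 - 5.06*v^3 - 6.34*v^2 - 3.44*v + 1.47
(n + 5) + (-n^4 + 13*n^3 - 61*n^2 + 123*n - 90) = -n^4 + 13*n^3 - 61*n^2 + 124*n - 85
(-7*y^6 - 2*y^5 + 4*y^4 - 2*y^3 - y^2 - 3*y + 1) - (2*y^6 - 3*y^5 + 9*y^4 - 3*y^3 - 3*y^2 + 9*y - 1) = -9*y^6 + y^5 - 5*y^4 + y^3 + 2*y^2 - 12*y + 2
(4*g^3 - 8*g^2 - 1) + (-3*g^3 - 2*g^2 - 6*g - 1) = g^3 - 10*g^2 - 6*g - 2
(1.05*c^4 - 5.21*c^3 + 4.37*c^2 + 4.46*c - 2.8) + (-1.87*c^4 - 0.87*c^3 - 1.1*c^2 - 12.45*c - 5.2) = -0.82*c^4 - 6.08*c^3 + 3.27*c^2 - 7.99*c - 8.0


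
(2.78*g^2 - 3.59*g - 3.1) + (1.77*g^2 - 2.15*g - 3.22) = 4.55*g^2 - 5.74*g - 6.32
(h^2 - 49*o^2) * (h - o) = h^3 - h^2*o - 49*h*o^2 + 49*o^3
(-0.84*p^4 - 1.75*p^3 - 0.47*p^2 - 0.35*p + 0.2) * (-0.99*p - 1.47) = 0.8316*p^5 + 2.9673*p^4 + 3.0378*p^3 + 1.0374*p^2 + 0.3165*p - 0.294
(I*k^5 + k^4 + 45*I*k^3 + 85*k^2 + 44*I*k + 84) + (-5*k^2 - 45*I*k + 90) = I*k^5 + k^4 + 45*I*k^3 + 80*k^2 - I*k + 174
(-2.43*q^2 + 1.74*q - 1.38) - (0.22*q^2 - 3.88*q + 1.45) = -2.65*q^2 + 5.62*q - 2.83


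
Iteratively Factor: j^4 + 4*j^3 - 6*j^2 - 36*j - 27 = (j + 1)*(j^3 + 3*j^2 - 9*j - 27) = (j + 1)*(j + 3)*(j^2 - 9) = (j - 3)*(j + 1)*(j + 3)*(j + 3)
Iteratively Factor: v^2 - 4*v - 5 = (v + 1)*(v - 5)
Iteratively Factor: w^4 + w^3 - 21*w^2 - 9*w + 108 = (w + 3)*(w^3 - 2*w^2 - 15*w + 36) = (w - 3)*(w + 3)*(w^2 + w - 12) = (w - 3)*(w + 3)*(w + 4)*(w - 3)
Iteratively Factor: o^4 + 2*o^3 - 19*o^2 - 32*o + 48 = (o + 4)*(o^3 - 2*o^2 - 11*o + 12) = (o - 4)*(o + 4)*(o^2 + 2*o - 3) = (o - 4)*(o - 1)*(o + 4)*(o + 3)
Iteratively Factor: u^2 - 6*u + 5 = (u - 1)*(u - 5)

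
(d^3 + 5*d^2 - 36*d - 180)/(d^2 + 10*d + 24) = (d^2 - d - 30)/(d + 4)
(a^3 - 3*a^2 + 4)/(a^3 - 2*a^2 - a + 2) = (a - 2)/(a - 1)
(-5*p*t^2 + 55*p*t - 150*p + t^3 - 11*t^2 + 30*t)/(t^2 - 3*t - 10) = (-5*p*t + 30*p + t^2 - 6*t)/(t + 2)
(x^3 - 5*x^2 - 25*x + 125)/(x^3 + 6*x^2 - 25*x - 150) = (x - 5)/(x + 6)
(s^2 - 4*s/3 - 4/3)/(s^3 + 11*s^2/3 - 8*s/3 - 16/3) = (3*s^2 - 4*s - 4)/(3*s^3 + 11*s^2 - 8*s - 16)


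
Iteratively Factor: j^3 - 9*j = (j)*(j^2 - 9) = j*(j + 3)*(j - 3)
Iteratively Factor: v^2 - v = (v)*(v - 1)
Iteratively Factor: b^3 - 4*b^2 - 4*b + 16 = (b - 2)*(b^2 - 2*b - 8) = (b - 2)*(b + 2)*(b - 4)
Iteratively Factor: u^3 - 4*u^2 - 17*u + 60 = (u - 3)*(u^2 - u - 20) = (u - 3)*(u + 4)*(u - 5)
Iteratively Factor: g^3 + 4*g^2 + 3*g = (g + 3)*(g^2 + g) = g*(g + 3)*(g + 1)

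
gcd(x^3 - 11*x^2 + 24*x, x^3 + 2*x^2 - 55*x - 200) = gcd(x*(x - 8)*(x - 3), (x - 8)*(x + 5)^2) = x - 8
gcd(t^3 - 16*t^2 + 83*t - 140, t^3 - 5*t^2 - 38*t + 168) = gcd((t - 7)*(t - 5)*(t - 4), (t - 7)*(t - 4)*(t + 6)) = t^2 - 11*t + 28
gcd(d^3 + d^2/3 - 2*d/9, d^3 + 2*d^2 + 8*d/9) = d^2 + 2*d/3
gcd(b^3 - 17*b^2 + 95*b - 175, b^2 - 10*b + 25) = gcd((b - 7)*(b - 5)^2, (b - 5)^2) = b^2 - 10*b + 25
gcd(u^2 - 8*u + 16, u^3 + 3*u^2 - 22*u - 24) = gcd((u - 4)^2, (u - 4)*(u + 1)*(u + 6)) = u - 4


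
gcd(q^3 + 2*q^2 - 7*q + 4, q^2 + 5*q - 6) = q - 1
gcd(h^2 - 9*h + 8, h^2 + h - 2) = h - 1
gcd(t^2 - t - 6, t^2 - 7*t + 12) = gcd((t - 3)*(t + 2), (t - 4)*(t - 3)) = t - 3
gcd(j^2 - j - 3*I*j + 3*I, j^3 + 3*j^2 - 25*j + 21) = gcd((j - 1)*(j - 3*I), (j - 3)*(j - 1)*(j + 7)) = j - 1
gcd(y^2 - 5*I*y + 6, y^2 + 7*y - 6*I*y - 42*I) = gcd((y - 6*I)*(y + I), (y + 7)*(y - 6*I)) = y - 6*I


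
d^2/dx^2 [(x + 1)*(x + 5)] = 2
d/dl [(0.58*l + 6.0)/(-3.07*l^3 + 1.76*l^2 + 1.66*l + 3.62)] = (3.5612*l^3 + 54.2392*l^2 - 21.12*l - 7.8604)/(9.4249*l^6 - 10.8064*l^5 - 7.0948*l^4 - 16.3836*l^3 + 15.498*l^2 + 12.0184*l + 13.1044)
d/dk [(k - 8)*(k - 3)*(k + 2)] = 3*k^2 - 18*k + 2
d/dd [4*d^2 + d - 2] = 8*d + 1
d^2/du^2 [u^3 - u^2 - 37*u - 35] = 6*u - 2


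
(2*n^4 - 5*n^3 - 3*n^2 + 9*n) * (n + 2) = 2*n^5 - n^4 - 13*n^3 + 3*n^2 + 18*n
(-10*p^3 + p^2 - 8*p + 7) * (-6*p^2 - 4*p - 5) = 60*p^5 + 34*p^4 + 94*p^3 - 15*p^2 + 12*p - 35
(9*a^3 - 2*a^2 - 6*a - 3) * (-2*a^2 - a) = -18*a^5 - 5*a^4 + 14*a^3 + 12*a^2 + 3*a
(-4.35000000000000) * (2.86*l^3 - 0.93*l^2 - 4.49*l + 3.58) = -12.441*l^3 + 4.0455*l^2 + 19.5315*l - 15.573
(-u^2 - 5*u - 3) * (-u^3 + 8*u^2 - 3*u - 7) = u^5 - 3*u^4 - 34*u^3 - 2*u^2 + 44*u + 21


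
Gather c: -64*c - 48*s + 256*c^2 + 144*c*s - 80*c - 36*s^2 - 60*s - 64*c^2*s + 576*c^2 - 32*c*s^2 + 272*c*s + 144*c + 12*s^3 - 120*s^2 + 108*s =c^2*(832 - 64*s) + c*(-32*s^2 + 416*s) + 12*s^3 - 156*s^2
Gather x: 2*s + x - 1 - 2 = 2*s + x - 3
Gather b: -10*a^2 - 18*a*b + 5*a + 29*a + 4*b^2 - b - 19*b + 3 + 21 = -10*a^2 + 34*a + 4*b^2 + b*(-18*a - 20) + 24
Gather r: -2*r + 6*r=4*r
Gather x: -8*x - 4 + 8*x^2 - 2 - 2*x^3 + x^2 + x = -2*x^3 + 9*x^2 - 7*x - 6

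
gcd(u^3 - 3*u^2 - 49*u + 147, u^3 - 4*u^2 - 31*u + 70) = u - 7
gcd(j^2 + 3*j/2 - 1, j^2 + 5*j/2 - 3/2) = j - 1/2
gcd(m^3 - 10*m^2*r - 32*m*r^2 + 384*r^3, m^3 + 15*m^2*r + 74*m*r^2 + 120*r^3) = m + 6*r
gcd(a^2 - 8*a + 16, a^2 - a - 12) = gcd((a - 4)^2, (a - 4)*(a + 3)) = a - 4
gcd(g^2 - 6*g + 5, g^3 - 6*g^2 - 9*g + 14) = g - 1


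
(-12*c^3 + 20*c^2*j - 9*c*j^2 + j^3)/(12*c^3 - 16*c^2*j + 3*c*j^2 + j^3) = (-6*c + j)/(6*c + j)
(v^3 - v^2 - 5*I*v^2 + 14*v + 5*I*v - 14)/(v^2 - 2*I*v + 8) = (v^2 - v*(1 + 7*I) + 7*I)/(v - 4*I)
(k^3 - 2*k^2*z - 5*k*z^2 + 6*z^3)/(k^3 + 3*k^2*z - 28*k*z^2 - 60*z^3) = (-k^2 + 4*k*z - 3*z^2)/(-k^2 - k*z + 30*z^2)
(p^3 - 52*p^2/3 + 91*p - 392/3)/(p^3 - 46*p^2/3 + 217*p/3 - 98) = (p - 8)/(p - 6)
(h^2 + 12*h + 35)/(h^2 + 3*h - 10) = (h + 7)/(h - 2)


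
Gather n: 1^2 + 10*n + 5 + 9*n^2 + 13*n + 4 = 9*n^2 + 23*n + 10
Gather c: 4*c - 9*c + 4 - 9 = -5*c - 5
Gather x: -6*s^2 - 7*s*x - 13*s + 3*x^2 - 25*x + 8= -6*s^2 - 13*s + 3*x^2 + x*(-7*s - 25) + 8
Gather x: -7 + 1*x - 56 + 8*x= 9*x - 63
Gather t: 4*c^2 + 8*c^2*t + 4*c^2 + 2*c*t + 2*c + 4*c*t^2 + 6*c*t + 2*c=8*c^2 + 4*c*t^2 + 4*c + t*(8*c^2 + 8*c)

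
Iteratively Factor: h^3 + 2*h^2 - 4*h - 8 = (h + 2)*(h^2 - 4) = (h + 2)^2*(h - 2)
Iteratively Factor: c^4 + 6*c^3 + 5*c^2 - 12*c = (c + 4)*(c^3 + 2*c^2 - 3*c) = (c - 1)*(c + 4)*(c^2 + 3*c) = c*(c - 1)*(c + 4)*(c + 3)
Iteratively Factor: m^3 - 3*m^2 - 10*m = (m)*(m^2 - 3*m - 10) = m*(m + 2)*(m - 5)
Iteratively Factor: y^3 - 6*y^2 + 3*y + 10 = (y - 2)*(y^2 - 4*y - 5) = (y - 5)*(y - 2)*(y + 1)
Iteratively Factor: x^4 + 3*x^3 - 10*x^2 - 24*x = (x + 4)*(x^3 - x^2 - 6*x) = x*(x + 4)*(x^2 - x - 6) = x*(x + 2)*(x + 4)*(x - 3)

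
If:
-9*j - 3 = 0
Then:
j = -1/3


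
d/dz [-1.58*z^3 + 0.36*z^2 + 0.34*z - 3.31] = -4.74*z^2 + 0.72*z + 0.34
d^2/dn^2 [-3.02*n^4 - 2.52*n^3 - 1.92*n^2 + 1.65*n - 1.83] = -36.24*n^2 - 15.12*n - 3.84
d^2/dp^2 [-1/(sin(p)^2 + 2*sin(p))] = 2*(2*sin(p) + 3 - 1/sin(p) - 6/sin(p)^2 - 4/sin(p)^3)/(sin(p) + 2)^3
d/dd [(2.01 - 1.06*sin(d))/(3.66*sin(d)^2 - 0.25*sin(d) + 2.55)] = (3.8796*sin(d)^2 - 14.7132*sin(d) - 2.2005)*cos(d)/(13.3956*sin(d)^4 - 1.83*sin(d)^3 + 18.7285*sin(d)^2 - 1.275*sin(d) + 6.5025)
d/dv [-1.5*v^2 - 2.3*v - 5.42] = -3.0*v - 2.3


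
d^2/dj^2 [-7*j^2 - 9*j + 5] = -14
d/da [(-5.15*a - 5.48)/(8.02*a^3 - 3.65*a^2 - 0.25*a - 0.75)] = (82.606*a^3 + 113.0513*a^2 - 40.004*a + 2.4925)/(64.3204*a^6 - 58.546*a^5 + 9.3125*a^4 - 10.205*a^3 + 5.5375*a^2 + 0.375*a + 0.5625)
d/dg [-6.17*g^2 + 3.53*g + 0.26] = 3.53 - 12.34*g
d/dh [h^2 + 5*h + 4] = 2*h + 5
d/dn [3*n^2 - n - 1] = 6*n - 1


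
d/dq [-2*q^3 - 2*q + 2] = -6*q^2 - 2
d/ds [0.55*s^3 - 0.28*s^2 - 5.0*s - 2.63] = 1.65*s^2 - 0.56*s - 5.0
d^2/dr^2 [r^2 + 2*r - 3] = 2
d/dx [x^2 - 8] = 2*x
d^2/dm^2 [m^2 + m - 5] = 2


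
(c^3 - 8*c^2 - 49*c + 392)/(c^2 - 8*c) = c - 49/c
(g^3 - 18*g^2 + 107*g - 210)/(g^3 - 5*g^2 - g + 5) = (g^2 - 13*g + 42)/(g^2 - 1)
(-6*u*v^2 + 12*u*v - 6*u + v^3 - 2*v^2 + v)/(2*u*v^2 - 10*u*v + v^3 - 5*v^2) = (-6*u*v^2 + 12*u*v - 6*u + v^3 - 2*v^2 + v)/(v*(2*u*v - 10*u + v^2 - 5*v))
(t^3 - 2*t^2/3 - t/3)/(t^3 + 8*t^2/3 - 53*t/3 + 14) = t*(3*t + 1)/(3*t^2 + 11*t - 42)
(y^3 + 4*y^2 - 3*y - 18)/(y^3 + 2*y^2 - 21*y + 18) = (y^3 + 4*y^2 - 3*y - 18)/(y^3 + 2*y^2 - 21*y + 18)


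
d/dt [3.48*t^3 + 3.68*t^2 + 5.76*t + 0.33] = 10.44*t^2 + 7.36*t + 5.76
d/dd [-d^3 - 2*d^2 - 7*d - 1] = -3*d^2 - 4*d - 7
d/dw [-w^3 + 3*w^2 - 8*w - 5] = -3*w^2 + 6*w - 8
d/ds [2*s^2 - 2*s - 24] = 4*s - 2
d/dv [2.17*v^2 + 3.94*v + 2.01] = 4.34*v + 3.94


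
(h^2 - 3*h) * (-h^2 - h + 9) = -h^4 + 2*h^3 + 12*h^2 - 27*h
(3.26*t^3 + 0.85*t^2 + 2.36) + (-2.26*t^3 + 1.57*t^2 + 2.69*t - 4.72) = 1.0*t^3 + 2.42*t^2 + 2.69*t - 2.36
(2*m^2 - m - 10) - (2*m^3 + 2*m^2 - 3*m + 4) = -2*m^3 + 2*m - 14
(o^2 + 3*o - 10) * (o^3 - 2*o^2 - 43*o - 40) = o^5 + o^4 - 59*o^3 - 149*o^2 + 310*o + 400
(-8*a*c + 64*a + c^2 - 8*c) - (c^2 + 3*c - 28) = -8*a*c + 64*a - 11*c + 28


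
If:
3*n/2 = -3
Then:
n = -2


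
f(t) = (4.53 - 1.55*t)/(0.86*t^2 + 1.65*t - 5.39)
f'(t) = (4.53 - 1.55*t)*(-1.72*t - 1.65)/(0.86*t^2 + 1.65*t - 5.39)^2 - 1.55/(0.86*t^2 + 1.65*t - 5.39) = (1.333*t^2 - 7.7916*t + 0.88)/(0.7396*t^4 + 2.838*t^3 - 6.5483*t^2 - 17.787*t + 29.0521)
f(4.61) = -0.13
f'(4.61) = -0.02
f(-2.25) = -1.69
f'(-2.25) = 1.12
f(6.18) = -0.13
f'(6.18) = 0.00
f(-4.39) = 2.88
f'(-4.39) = 3.91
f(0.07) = -0.84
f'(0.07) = 0.01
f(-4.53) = 2.41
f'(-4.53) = 2.78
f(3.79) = -0.10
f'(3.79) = -0.05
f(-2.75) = -2.57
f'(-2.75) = 2.76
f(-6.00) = 0.88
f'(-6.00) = 0.39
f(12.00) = -0.10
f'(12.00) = 0.01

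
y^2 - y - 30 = (y - 6)*(y + 5)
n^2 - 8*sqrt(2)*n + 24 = (n - 6*sqrt(2))*(n - 2*sqrt(2))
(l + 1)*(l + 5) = l^2 + 6*l + 5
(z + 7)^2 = z^2 + 14*z + 49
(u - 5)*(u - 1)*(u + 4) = u^3 - 2*u^2 - 19*u + 20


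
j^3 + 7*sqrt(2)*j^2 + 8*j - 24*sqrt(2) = (j - sqrt(2))*(j + 2*sqrt(2))*(j + 6*sqrt(2))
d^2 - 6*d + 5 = (d - 5)*(d - 1)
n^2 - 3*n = n*(n - 3)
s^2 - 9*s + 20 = (s - 5)*(s - 4)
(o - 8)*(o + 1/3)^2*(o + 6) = o^4 - 4*o^3/3 - 443*o^2/9 - 290*o/9 - 16/3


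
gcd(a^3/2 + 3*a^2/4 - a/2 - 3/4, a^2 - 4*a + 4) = 1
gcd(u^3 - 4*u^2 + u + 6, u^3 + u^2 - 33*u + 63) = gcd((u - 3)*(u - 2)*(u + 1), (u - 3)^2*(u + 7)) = u - 3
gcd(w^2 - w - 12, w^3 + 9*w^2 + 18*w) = w + 3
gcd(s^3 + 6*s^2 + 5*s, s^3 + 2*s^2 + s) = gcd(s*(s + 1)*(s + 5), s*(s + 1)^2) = s^2 + s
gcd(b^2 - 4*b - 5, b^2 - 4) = 1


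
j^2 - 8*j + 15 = (j - 5)*(j - 3)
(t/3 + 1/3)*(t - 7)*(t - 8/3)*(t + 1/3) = t^4/3 - 25*t^3/9 + 55*t^2/27 + 65*t/9 + 56/27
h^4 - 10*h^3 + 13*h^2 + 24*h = h*(h - 8)*(h - 3)*(h + 1)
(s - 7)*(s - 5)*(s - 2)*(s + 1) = s^4 - 13*s^3 + 45*s^2 - 11*s - 70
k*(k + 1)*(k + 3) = k^3 + 4*k^2 + 3*k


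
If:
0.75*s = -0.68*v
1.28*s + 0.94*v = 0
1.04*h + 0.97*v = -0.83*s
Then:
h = 0.00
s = 0.00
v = 0.00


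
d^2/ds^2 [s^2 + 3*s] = 2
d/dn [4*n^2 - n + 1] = 8*n - 1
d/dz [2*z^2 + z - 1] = 4*z + 1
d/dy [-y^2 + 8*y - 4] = 8 - 2*y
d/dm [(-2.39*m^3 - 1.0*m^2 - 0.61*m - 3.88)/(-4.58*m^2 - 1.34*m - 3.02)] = (10.9462*m^4 + 6.4052*m^3 + 20.1996*m^2 - 29.5008*m - 3.357)/(20.9764*m^4 + 12.2744*m^3 + 29.4588*m^2 + 8.0936*m + 9.1204)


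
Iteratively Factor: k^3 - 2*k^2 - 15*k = (k - 5)*(k^2 + 3*k) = k*(k - 5)*(k + 3)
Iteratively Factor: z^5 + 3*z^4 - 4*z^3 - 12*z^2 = (z + 2)*(z^4 + z^3 - 6*z^2) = z*(z + 2)*(z^3 + z^2 - 6*z) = z*(z - 2)*(z + 2)*(z^2 + 3*z) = z^2*(z - 2)*(z + 2)*(z + 3)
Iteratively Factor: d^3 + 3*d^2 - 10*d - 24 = (d + 4)*(d^2 - d - 6) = (d - 3)*(d + 4)*(d + 2)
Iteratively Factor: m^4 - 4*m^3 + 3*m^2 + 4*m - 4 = (m + 1)*(m^3 - 5*m^2 + 8*m - 4) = (m - 1)*(m + 1)*(m^2 - 4*m + 4) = (m - 2)*(m - 1)*(m + 1)*(m - 2)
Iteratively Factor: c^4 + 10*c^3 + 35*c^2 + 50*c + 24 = (c + 1)*(c^3 + 9*c^2 + 26*c + 24) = (c + 1)*(c + 2)*(c^2 + 7*c + 12) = (c + 1)*(c + 2)*(c + 3)*(c + 4)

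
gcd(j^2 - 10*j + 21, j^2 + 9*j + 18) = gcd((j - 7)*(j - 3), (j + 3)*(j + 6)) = 1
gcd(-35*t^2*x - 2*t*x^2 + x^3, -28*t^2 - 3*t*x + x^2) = -7*t + x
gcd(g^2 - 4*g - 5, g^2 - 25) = g - 5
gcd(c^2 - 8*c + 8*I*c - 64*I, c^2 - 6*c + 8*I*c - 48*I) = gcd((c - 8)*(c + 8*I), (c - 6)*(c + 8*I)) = c + 8*I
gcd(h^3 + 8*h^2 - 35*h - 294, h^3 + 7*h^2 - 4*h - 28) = h + 7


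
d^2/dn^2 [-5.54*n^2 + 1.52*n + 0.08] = -11.0800000000000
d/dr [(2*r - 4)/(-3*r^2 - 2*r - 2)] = 6*(r^2 - 4*r - 2)/(9*r^4 + 12*r^3 + 16*r^2 + 8*r + 4)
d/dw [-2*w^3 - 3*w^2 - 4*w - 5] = -6*w^2 - 6*w - 4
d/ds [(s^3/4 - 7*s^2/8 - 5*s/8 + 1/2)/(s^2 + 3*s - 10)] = (s^4 + 6*s^3 - 38*s^2 + 66*s + 19)/(4*(s^4 + 6*s^3 - 11*s^2 - 60*s + 100))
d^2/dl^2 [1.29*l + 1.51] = 0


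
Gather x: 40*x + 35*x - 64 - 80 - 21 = 75*x - 165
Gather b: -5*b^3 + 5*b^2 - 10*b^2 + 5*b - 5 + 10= -5*b^3 - 5*b^2 + 5*b + 5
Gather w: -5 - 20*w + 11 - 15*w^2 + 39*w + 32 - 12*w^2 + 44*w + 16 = -27*w^2 + 63*w + 54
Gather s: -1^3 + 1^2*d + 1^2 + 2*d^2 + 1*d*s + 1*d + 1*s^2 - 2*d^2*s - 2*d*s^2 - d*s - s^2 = -2*d^2*s + 2*d^2 - 2*d*s^2 + 2*d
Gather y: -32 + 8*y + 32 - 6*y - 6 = 2*y - 6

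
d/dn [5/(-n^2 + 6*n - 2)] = 10*(n - 3)/(n^2 - 6*n + 2)^2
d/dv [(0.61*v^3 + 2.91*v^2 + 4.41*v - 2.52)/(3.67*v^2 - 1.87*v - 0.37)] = (2.2387*v^4 - 2.2814*v^3 - 22.3035*v^2 + 16.3434*v - 6.3441)/(13.4689*v^4 - 13.7258*v^3 + 0.781100000000001*v^2 + 1.3838*v + 0.1369)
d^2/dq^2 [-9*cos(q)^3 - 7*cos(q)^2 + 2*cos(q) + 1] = 19*cos(q)/4 + 14*cos(2*q) + 81*cos(3*q)/4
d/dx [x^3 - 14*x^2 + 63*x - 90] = 3*x^2 - 28*x + 63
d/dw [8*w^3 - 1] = 24*w^2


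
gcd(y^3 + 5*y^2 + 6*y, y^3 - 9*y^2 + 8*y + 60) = y + 2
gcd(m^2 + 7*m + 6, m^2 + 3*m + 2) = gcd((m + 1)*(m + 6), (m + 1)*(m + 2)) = m + 1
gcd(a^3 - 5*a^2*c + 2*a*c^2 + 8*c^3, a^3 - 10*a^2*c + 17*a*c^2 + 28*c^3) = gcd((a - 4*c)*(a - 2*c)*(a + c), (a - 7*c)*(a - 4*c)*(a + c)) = a^2 - 3*a*c - 4*c^2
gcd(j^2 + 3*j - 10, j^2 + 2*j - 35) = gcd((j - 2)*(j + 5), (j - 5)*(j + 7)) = 1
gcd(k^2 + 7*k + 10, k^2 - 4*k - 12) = k + 2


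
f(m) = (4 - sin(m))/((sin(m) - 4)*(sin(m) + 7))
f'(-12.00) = 0.01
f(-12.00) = -0.13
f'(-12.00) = 0.01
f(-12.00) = -0.13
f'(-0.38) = 0.02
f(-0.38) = -0.15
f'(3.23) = -0.02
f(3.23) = -0.14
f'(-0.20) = 0.02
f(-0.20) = -0.15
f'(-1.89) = -0.01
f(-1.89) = -0.17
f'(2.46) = -0.01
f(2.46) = -0.13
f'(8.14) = -0.00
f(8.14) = -0.13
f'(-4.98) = 0.00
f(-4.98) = -0.13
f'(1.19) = 0.01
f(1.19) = -0.13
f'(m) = -(4 - sin(m))*cos(m)/((sin(m) - 4)*(sin(m) + 7)^2) - (4 - sin(m))*cos(m)/((sin(m) - 4)^2*(sin(m) + 7)) - cos(m)/((sin(m) - 4)*(sin(m) + 7)) = cos(m)/(sin(m) + 7)^2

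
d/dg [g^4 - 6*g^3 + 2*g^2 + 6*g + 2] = 4*g^3 - 18*g^2 + 4*g + 6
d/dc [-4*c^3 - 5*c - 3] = -12*c^2 - 5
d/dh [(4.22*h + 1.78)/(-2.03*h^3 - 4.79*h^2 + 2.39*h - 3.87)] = (17.1332*h^3 + 31.054*h^2 + 17.0524*h - 20.5856)/(4.1209*h^6 + 19.4474*h^5 + 13.2407*h^4 - 7.184*h^3 + 42.7867*h^2 - 18.4986*h + 14.9769)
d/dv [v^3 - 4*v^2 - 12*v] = 3*v^2 - 8*v - 12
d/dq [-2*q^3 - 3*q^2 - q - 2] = -6*q^2 - 6*q - 1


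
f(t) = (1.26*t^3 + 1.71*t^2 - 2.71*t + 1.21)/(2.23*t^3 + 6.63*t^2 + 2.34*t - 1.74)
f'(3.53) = 0.04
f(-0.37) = -1.32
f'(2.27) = 0.08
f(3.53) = 0.37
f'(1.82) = 0.10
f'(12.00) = 0.01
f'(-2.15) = 0.41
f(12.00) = 0.49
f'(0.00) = 0.62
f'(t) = (-6.69*t^2 - 13.26*t - 2.34)*(1.26*t^3 + 1.71*t^2 - 2.71*t + 1.21)/(2.23*t^3 + 6.63*t^2 + 2.34*t - 1.74)^2 + (3.78*t^2 + 3.42*t - 2.71)/(2.23*t^3 + 6.63*t^2 + 2.34*t - 1.74) = (1.77635683940025e-15*t^5 + 4.5405*t^4 + 17.9834*t^3 + 7.2966*t^2 - 21.9954*t + 1.884)/(4.9729*t^6 + 29.5698*t^5 + 54.3933*t^4 + 23.268*t^3 - 17.5968*t^2 - 8.1432*t + 3.0276)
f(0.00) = -0.70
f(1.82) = 0.25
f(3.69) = 0.37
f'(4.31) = 0.03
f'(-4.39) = 0.08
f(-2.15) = 1.41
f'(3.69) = 0.04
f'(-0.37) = 3.11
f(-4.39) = 0.83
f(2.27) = 0.29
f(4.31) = 0.39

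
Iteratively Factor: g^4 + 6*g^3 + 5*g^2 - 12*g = (g - 1)*(g^3 + 7*g^2 + 12*g) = g*(g - 1)*(g^2 + 7*g + 12) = g*(g - 1)*(g + 4)*(g + 3)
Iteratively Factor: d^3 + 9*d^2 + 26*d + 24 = (d + 4)*(d^2 + 5*d + 6) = (d + 2)*(d + 4)*(d + 3)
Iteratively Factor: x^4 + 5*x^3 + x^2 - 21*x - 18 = (x + 1)*(x^3 + 4*x^2 - 3*x - 18) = (x + 1)*(x + 3)*(x^2 + x - 6) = (x - 2)*(x + 1)*(x + 3)*(x + 3)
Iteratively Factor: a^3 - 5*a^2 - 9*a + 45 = (a - 3)*(a^2 - 2*a - 15) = (a - 3)*(a + 3)*(a - 5)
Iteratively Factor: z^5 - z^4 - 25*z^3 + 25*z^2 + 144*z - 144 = (z + 3)*(z^4 - 4*z^3 - 13*z^2 + 64*z - 48) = (z - 4)*(z + 3)*(z^3 - 13*z + 12) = (z - 4)*(z - 3)*(z + 3)*(z^2 + 3*z - 4) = (z - 4)*(z - 3)*(z + 3)*(z + 4)*(z - 1)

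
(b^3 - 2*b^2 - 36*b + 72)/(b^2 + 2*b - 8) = (b^2 - 36)/(b + 4)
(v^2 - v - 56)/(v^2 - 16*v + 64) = (v + 7)/(v - 8)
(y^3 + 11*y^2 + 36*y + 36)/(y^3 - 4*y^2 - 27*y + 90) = (y^3 + 11*y^2 + 36*y + 36)/(y^3 - 4*y^2 - 27*y + 90)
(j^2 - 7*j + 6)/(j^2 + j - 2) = (j - 6)/(j + 2)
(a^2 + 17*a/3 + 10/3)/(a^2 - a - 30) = (a + 2/3)/(a - 6)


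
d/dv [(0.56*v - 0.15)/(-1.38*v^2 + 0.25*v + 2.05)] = (0.7728*v^2 - 0.414*v + 1.1855)/(1.9044*v^4 - 0.69*v^3 - 5.5955*v^2 + 1.025*v + 4.2025)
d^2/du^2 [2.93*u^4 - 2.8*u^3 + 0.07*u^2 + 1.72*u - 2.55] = 35.16*u^2 - 16.8*u + 0.14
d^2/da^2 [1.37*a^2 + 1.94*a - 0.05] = 2.74000000000000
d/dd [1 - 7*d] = -7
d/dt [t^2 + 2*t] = 2*t + 2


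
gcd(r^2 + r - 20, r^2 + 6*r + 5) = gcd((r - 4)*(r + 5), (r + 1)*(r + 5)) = r + 5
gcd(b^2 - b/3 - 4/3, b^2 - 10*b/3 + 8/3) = b - 4/3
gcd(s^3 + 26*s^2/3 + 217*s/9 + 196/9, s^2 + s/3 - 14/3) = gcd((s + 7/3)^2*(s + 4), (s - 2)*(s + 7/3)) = s + 7/3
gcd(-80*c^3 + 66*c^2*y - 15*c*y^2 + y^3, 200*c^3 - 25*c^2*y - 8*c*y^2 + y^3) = 40*c^2 - 13*c*y + y^2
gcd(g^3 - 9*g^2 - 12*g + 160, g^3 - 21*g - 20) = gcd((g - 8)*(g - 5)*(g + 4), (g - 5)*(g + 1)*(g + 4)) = g^2 - g - 20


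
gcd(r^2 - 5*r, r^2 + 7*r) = r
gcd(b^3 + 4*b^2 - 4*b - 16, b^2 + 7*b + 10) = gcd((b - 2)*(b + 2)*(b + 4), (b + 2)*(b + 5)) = b + 2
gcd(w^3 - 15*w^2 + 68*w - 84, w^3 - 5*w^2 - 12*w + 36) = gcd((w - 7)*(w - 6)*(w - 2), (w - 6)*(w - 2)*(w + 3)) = w^2 - 8*w + 12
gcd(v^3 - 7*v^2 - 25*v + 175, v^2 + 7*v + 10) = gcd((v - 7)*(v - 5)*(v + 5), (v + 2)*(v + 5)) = v + 5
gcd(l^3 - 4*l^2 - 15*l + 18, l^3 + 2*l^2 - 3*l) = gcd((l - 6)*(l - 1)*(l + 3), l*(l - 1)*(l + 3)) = l^2 + 2*l - 3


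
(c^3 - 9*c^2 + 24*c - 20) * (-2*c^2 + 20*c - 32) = -2*c^5 + 38*c^4 - 260*c^3 + 808*c^2 - 1168*c + 640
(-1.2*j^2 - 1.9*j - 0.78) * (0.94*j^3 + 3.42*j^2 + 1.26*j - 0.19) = -1.128*j^5 - 5.89*j^4 - 8.7432*j^3 - 4.8336*j^2 - 0.6218*j + 0.1482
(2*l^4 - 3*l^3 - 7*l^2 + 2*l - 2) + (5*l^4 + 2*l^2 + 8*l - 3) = 7*l^4 - 3*l^3 - 5*l^2 + 10*l - 5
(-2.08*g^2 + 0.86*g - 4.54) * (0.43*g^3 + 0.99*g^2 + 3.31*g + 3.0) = -0.8944*g^5 - 1.6894*g^4 - 7.9856*g^3 - 7.888*g^2 - 12.4474*g - 13.62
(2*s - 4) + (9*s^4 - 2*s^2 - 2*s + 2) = 9*s^4 - 2*s^2 - 2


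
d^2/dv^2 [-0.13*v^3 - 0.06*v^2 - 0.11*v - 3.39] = -0.78*v - 0.12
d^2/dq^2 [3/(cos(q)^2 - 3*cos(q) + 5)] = 3*(4*sin(q)^4 + 9*sin(q)^2 + 105*cos(q)/4 - 9*cos(3*q)/4 - 21)/(sin(q)^2 + 3*cos(q) - 6)^3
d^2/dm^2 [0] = 0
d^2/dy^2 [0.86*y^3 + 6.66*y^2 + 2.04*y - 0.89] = 5.16*y + 13.32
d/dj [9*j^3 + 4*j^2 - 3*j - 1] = 27*j^2 + 8*j - 3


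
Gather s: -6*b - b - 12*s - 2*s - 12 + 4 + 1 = -7*b - 14*s - 7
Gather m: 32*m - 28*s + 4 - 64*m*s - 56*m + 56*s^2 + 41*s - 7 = m*(-64*s - 24) + 56*s^2 + 13*s - 3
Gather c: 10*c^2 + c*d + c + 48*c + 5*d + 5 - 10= 10*c^2 + c*(d + 49) + 5*d - 5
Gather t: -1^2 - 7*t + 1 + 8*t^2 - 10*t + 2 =8*t^2 - 17*t + 2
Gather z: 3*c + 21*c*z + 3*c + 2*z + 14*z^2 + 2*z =6*c + 14*z^2 + z*(21*c + 4)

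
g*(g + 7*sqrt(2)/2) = g^2 + 7*sqrt(2)*g/2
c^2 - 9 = (c - 3)*(c + 3)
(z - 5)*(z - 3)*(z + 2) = z^3 - 6*z^2 - z + 30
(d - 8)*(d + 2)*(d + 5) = d^3 - d^2 - 46*d - 80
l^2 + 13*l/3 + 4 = (l + 4/3)*(l + 3)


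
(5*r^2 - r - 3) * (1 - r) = -5*r^3 + 6*r^2 + 2*r - 3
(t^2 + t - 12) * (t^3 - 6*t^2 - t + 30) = t^5 - 5*t^4 - 19*t^3 + 101*t^2 + 42*t - 360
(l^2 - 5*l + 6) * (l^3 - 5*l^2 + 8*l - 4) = l^5 - 10*l^4 + 39*l^3 - 74*l^2 + 68*l - 24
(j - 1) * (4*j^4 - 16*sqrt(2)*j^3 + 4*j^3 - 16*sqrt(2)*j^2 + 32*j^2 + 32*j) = 4*j^5 - 16*sqrt(2)*j^4 + 28*j^3 + 16*sqrt(2)*j^2 - 32*j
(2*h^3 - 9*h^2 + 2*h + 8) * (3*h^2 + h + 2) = 6*h^5 - 25*h^4 + h^3 + 8*h^2 + 12*h + 16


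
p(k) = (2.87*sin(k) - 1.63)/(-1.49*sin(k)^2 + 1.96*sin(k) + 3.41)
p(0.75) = 0.08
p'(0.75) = 0.52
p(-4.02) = 0.14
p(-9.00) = -1.20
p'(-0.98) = 19.53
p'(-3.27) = -0.93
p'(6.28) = 1.12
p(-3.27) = -0.35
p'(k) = (2.98*sin(k)*cos(k) - 1.96*cos(k))*(2.87*sin(k) - 1.63)/(-1.49*sin(k)^2 + 1.96*sin(k) + 3.41)^2 + 2.87*cos(k)/(-1.49*sin(k)^2 + 1.96*sin(k) + 3.41)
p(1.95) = 0.26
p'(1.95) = -0.29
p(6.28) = -0.48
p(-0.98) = -5.32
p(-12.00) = -0.02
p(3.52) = -1.08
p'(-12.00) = 0.60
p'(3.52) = -2.32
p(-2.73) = -1.16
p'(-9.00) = -2.59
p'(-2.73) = -2.51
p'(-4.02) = -0.46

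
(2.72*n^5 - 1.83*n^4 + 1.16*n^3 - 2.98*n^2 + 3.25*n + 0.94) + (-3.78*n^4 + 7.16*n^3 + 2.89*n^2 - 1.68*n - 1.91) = 2.72*n^5 - 5.61*n^4 + 8.32*n^3 - 0.0899999999999999*n^2 + 1.57*n - 0.97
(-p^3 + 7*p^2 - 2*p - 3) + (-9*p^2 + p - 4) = -p^3 - 2*p^2 - p - 7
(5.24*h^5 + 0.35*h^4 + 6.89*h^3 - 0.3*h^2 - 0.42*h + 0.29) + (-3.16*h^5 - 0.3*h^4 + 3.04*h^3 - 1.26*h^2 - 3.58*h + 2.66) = 2.08*h^5 + 0.05*h^4 + 9.93*h^3 - 1.56*h^2 - 4.0*h + 2.95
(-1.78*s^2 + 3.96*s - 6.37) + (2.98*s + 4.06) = -1.78*s^2 + 6.94*s - 2.31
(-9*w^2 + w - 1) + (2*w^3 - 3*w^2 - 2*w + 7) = 2*w^3 - 12*w^2 - w + 6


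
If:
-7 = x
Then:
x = -7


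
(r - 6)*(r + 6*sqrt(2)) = r^2 - 6*r + 6*sqrt(2)*r - 36*sqrt(2)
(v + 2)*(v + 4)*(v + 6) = v^3 + 12*v^2 + 44*v + 48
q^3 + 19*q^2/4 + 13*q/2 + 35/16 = (q + 1/2)*(q + 7/4)*(q + 5/2)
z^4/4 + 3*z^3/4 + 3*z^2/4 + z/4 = z*(z/4 + 1/4)*(z + 1)^2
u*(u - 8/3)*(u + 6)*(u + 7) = u^4 + 31*u^3/3 + 22*u^2/3 - 112*u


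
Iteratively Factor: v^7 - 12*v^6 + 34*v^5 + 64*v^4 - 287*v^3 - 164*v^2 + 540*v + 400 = (v - 4)*(v^6 - 8*v^5 + 2*v^4 + 72*v^3 + v^2 - 160*v - 100) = (v - 4)*(v + 2)*(v^5 - 10*v^4 + 22*v^3 + 28*v^2 - 55*v - 50) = (v - 4)*(v - 2)*(v + 2)*(v^4 - 8*v^3 + 6*v^2 + 40*v + 25) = (v - 4)*(v - 2)*(v + 1)*(v + 2)*(v^3 - 9*v^2 + 15*v + 25) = (v - 5)*(v - 4)*(v - 2)*(v + 1)*(v + 2)*(v^2 - 4*v - 5) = (v - 5)*(v - 4)*(v - 2)*(v + 1)^2*(v + 2)*(v - 5)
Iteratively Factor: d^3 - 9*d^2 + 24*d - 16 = (d - 4)*(d^2 - 5*d + 4) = (d - 4)^2*(d - 1)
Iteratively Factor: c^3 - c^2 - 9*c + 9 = (c + 3)*(c^2 - 4*c + 3) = (c - 3)*(c + 3)*(c - 1)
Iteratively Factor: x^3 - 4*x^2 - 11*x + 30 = (x - 5)*(x^2 + x - 6) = (x - 5)*(x + 3)*(x - 2)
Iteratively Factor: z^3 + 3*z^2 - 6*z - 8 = (z + 4)*(z^2 - z - 2) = (z - 2)*(z + 4)*(z + 1)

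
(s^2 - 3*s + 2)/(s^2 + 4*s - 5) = (s - 2)/(s + 5)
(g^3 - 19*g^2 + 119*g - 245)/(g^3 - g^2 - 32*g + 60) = (g^2 - 14*g + 49)/(g^2 + 4*g - 12)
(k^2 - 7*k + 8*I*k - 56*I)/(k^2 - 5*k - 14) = (k + 8*I)/(k + 2)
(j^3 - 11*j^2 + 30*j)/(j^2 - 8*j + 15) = j*(j - 6)/(j - 3)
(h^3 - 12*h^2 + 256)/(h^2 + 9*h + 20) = (h^2 - 16*h + 64)/(h + 5)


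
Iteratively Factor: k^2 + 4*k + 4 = (k + 2)*(k + 2)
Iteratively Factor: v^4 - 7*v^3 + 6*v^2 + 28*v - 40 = (v - 2)*(v^3 - 5*v^2 - 4*v + 20) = (v - 2)^2*(v^2 - 3*v - 10) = (v - 2)^2*(v + 2)*(v - 5)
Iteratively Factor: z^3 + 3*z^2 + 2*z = (z + 2)*(z^2 + z) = z*(z + 2)*(z + 1)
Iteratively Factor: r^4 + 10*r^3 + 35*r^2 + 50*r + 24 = (r + 1)*(r^3 + 9*r^2 + 26*r + 24) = (r + 1)*(r + 4)*(r^2 + 5*r + 6) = (r + 1)*(r + 3)*(r + 4)*(r + 2)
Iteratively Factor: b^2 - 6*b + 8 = (b - 2)*(b - 4)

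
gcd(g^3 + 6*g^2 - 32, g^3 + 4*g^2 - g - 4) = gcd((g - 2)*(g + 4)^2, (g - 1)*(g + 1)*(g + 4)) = g + 4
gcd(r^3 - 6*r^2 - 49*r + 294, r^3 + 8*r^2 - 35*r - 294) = r^2 + r - 42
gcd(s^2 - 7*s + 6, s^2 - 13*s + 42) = s - 6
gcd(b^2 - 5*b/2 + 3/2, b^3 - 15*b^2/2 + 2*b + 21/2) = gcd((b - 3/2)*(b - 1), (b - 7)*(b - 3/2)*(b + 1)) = b - 3/2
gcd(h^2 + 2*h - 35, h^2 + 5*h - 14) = h + 7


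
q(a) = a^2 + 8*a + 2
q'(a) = 2*a + 8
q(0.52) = 6.43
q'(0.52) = 9.04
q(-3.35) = -13.58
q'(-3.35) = 1.30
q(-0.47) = -1.54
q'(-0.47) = 7.06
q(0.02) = 2.16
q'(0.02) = 8.04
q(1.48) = 16.03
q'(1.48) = 10.96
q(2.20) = 24.44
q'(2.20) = 12.40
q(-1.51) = -7.80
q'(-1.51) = 4.98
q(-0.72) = -3.24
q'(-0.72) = 6.56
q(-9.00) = 11.00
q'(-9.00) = -10.00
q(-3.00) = -13.00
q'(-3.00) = 2.00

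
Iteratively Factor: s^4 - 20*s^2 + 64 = (s + 4)*(s^3 - 4*s^2 - 4*s + 16) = (s - 2)*(s + 4)*(s^2 - 2*s - 8) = (s - 4)*(s - 2)*(s + 4)*(s + 2)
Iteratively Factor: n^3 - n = (n - 1)*(n^2 + n) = (n - 1)*(n + 1)*(n)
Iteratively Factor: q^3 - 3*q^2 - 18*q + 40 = (q - 5)*(q^2 + 2*q - 8) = (q - 5)*(q - 2)*(q + 4)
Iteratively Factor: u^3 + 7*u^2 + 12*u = (u + 4)*(u^2 + 3*u) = (u + 3)*(u + 4)*(u)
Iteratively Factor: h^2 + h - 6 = (h - 2)*(h + 3)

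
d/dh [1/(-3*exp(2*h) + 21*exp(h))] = (2*exp(h) - 7)*exp(-h)/(3*(exp(h) - 7)^2)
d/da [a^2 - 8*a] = 2*a - 8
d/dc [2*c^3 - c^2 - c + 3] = 6*c^2 - 2*c - 1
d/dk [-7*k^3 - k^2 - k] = -21*k^2 - 2*k - 1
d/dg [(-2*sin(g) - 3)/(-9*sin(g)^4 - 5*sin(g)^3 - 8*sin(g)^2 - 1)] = (-54*sin(g)^4 - 128*sin(g)^3 - 61*sin(g)^2 - 48*sin(g) + 2)*cos(g)/(9*sin(g)^4 + 5*sin(g)^3 + 8*sin(g)^2 + 1)^2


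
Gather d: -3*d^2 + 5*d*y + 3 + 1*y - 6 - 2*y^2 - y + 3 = -3*d^2 + 5*d*y - 2*y^2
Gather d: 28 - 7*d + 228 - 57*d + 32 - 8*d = 288 - 72*d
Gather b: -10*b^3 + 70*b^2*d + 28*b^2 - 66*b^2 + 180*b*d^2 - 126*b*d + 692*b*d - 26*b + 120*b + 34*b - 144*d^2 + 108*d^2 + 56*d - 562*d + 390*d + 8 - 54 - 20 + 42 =-10*b^3 + b^2*(70*d - 38) + b*(180*d^2 + 566*d + 128) - 36*d^2 - 116*d - 24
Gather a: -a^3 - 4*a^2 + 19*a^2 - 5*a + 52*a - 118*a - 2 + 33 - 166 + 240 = -a^3 + 15*a^2 - 71*a + 105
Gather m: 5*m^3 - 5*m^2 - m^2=5*m^3 - 6*m^2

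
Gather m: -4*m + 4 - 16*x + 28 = -4*m - 16*x + 32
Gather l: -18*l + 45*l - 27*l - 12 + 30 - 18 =0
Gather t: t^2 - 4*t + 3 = t^2 - 4*t + 3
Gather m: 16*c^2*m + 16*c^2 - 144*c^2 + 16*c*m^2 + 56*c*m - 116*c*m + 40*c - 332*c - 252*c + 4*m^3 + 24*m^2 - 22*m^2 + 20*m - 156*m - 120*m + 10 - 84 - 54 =-128*c^2 - 544*c + 4*m^3 + m^2*(16*c + 2) + m*(16*c^2 - 60*c - 256) - 128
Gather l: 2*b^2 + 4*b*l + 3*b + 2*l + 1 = 2*b^2 + 3*b + l*(4*b + 2) + 1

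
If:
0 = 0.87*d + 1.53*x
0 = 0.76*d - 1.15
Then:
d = 1.51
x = -0.86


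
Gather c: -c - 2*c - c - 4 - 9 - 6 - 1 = -4*c - 20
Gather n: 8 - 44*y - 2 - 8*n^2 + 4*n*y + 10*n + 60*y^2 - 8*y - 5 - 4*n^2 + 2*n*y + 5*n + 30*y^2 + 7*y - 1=-12*n^2 + n*(6*y + 15) + 90*y^2 - 45*y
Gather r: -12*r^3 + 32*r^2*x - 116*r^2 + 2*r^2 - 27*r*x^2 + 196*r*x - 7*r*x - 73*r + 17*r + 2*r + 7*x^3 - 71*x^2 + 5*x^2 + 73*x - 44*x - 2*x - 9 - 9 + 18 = -12*r^3 + r^2*(32*x - 114) + r*(-27*x^2 + 189*x - 54) + 7*x^3 - 66*x^2 + 27*x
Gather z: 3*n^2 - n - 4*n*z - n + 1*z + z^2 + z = 3*n^2 - 2*n + z^2 + z*(2 - 4*n)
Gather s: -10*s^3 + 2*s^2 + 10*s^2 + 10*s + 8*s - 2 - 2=-10*s^3 + 12*s^2 + 18*s - 4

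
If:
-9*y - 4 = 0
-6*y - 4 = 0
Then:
No Solution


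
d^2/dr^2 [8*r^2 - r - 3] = 16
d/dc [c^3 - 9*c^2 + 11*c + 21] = 3*c^2 - 18*c + 11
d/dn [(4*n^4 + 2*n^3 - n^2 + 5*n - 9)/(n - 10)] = (12*n^4 - 156*n^3 - 61*n^2 + 20*n - 41)/(n^2 - 20*n + 100)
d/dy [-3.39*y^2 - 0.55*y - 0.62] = -6.78*y - 0.55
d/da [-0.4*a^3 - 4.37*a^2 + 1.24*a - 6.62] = -1.2*a^2 - 8.74*a + 1.24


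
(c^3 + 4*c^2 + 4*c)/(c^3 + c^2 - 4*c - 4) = c*(c + 2)/(c^2 - c - 2)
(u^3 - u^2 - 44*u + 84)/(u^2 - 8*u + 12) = u + 7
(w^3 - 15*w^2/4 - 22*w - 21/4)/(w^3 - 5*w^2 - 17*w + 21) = (w + 1/4)/(w - 1)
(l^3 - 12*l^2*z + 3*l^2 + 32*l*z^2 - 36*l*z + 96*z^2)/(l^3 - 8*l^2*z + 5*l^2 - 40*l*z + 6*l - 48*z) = (l - 4*z)/(l + 2)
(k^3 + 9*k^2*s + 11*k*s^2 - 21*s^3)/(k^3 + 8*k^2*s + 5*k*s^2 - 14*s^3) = (k + 3*s)/(k + 2*s)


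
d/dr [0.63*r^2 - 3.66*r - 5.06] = 1.26*r - 3.66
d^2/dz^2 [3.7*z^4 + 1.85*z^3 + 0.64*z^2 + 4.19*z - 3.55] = 44.4*z^2 + 11.1*z + 1.28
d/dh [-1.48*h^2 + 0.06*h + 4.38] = 0.06 - 2.96*h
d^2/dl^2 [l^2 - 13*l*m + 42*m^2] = 2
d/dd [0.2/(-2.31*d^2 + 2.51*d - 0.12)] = (0.924*d - 0.502)/(2.31*d^2 - 2.51*d + 0.12)^2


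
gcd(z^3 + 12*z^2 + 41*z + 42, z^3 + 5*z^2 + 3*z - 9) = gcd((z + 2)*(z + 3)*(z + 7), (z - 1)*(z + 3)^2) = z + 3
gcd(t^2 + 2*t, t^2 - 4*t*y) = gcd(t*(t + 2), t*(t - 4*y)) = t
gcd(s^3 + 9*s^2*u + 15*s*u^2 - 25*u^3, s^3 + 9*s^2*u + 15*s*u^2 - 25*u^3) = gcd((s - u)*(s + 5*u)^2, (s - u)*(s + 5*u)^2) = s^3 + 9*s^2*u + 15*s*u^2 - 25*u^3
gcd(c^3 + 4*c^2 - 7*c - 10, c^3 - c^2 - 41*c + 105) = 1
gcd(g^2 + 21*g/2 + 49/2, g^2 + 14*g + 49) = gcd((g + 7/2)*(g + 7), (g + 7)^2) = g + 7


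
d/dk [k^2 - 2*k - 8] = 2*k - 2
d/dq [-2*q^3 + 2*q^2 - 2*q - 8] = -6*q^2 + 4*q - 2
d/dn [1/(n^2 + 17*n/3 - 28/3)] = 3*(-6*n - 17)/(3*n^2 + 17*n - 28)^2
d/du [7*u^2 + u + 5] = 14*u + 1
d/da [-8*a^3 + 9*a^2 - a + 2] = -24*a^2 + 18*a - 1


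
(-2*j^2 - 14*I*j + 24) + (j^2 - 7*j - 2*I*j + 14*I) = -j^2 - 7*j - 16*I*j + 24 + 14*I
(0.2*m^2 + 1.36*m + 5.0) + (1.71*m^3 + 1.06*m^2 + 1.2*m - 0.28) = 1.71*m^3 + 1.26*m^2 + 2.56*m + 4.72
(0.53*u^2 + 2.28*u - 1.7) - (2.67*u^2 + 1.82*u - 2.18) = -2.14*u^2 + 0.46*u + 0.48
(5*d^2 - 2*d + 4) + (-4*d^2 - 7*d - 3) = d^2 - 9*d + 1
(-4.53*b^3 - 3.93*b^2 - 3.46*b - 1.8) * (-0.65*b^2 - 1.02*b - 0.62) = 2.9445*b^5 + 7.1751*b^4 + 9.0662*b^3 + 7.1358*b^2 + 3.9812*b + 1.116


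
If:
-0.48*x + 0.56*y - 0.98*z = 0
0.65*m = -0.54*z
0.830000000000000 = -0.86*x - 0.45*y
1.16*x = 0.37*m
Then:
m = 1.51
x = 0.48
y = -2.76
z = -1.81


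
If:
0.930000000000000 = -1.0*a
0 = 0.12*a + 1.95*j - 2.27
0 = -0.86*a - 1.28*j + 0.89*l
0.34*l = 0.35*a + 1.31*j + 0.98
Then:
No Solution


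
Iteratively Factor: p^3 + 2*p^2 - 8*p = (p)*(p^2 + 2*p - 8) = p*(p + 4)*(p - 2)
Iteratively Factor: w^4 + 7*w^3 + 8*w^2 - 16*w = (w + 4)*(w^3 + 3*w^2 - 4*w) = (w + 4)^2*(w^2 - w) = (w - 1)*(w + 4)^2*(w)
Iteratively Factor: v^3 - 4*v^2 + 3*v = (v - 1)*(v^2 - 3*v) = v*(v - 1)*(v - 3)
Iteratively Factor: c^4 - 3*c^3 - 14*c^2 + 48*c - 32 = (c - 4)*(c^3 + c^2 - 10*c + 8) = (c - 4)*(c - 2)*(c^2 + 3*c - 4) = (c - 4)*(c - 2)*(c - 1)*(c + 4)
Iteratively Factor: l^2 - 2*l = (l - 2)*(l)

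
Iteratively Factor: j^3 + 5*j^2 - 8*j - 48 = (j + 4)*(j^2 + j - 12) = (j - 3)*(j + 4)*(j + 4)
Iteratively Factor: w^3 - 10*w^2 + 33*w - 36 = (w - 3)*(w^2 - 7*w + 12) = (w - 3)^2*(w - 4)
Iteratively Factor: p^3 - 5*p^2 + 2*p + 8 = (p + 1)*(p^2 - 6*p + 8) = (p - 4)*(p + 1)*(p - 2)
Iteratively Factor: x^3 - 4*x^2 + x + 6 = (x - 2)*(x^2 - 2*x - 3) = (x - 3)*(x - 2)*(x + 1)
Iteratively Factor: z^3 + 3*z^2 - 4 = (z + 2)*(z^2 + z - 2) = (z + 2)^2*(z - 1)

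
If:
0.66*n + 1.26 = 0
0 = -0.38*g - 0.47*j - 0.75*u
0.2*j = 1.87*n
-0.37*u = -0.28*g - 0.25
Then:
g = 8.32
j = -17.85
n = -1.91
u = 6.97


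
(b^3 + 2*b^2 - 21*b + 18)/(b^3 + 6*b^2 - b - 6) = (b - 3)/(b + 1)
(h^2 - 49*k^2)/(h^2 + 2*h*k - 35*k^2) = (h - 7*k)/(h - 5*k)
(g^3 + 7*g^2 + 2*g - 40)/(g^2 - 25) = (g^2 + 2*g - 8)/(g - 5)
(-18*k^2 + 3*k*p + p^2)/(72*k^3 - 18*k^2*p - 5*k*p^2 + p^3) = (6*k + p)/(-24*k^2 - 2*k*p + p^2)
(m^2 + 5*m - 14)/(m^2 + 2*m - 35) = (m - 2)/(m - 5)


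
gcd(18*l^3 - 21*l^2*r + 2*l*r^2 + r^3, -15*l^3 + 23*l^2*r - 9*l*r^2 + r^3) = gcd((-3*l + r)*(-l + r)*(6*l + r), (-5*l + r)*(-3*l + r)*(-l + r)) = 3*l^2 - 4*l*r + r^2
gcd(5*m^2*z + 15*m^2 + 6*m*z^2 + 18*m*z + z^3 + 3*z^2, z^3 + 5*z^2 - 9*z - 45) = z + 3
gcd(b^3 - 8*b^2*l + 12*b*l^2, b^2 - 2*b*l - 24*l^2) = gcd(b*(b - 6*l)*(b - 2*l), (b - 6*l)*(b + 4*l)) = b - 6*l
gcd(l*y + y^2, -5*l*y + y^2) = y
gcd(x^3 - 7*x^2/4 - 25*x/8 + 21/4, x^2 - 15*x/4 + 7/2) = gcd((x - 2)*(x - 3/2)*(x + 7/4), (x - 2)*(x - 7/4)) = x - 2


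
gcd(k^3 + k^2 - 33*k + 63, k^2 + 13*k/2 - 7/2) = k + 7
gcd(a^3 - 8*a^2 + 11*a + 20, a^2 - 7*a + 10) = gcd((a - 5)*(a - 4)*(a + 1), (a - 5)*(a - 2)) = a - 5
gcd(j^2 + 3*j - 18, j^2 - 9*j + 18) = j - 3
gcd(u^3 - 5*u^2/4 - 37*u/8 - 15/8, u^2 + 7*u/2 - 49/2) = 1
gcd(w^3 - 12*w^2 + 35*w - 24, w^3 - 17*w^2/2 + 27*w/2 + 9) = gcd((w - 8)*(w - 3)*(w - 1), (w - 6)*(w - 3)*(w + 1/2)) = w - 3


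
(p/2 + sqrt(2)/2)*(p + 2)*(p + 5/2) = p^3/2 + sqrt(2)*p^2/2 + 9*p^2/4 + 5*p/2 + 9*sqrt(2)*p/4 + 5*sqrt(2)/2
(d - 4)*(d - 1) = d^2 - 5*d + 4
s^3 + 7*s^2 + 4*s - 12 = (s - 1)*(s + 2)*(s + 6)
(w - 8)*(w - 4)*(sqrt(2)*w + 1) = sqrt(2)*w^3 - 12*sqrt(2)*w^2 + w^2 - 12*w + 32*sqrt(2)*w + 32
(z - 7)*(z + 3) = z^2 - 4*z - 21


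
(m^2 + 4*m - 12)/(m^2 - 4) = (m + 6)/(m + 2)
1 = 1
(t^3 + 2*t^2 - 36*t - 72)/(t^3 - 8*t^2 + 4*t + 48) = (t + 6)/(t - 4)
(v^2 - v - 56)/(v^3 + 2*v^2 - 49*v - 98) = (v - 8)/(v^2 - 5*v - 14)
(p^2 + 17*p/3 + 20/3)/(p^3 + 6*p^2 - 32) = (p + 5/3)/(p^2 + 2*p - 8)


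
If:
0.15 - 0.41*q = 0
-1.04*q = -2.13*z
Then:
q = 0.37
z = 0.18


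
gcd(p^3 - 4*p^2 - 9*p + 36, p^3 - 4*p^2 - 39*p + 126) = p - 3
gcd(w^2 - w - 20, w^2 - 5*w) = w - 5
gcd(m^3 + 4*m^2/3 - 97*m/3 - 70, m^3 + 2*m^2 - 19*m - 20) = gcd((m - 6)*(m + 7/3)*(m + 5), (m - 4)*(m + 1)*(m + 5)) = m + 5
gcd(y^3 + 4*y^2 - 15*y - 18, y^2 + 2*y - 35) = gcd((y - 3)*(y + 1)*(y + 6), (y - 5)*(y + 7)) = 1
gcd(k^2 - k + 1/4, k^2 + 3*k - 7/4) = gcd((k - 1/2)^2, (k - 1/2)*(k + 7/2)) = k - 1/2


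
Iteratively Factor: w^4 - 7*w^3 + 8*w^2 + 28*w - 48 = (w - 2)*(w^3 - 5*w^2 - 2*w + 24) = (w - 2)*(w + 2)*(w^2 - 7*w + 12) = (w - 4)*(w - 2)*(w + 2)*(w - 3)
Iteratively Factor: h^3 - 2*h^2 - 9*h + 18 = (h - 2)*(h^2 - 9) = (h - 2)*(h + 3)*(h - 3)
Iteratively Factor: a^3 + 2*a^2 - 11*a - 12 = (a + 4)*(a^2 - 2*a - 3) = (a + 1)*(a + 4)*(a - 3)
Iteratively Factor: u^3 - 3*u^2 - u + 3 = (u + 1)*(u^2 - 4*u + 3) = (u - 1)*(u + 1)*(u - 3)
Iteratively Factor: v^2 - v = (v)*(v - 1)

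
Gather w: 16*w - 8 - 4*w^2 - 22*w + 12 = -4*w^2 - 6*w + 4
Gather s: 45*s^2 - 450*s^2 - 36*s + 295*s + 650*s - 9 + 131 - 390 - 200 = -405*s^2 + 909*s - 468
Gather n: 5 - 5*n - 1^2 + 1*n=4 - 4*n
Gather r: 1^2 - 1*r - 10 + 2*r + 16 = r + 7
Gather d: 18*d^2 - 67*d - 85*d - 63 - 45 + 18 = 18*d^2 - 152*d - 90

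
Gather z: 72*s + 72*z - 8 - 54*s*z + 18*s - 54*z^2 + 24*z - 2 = 90*s - 54*z^2 + z*(96 - 54*s) - 10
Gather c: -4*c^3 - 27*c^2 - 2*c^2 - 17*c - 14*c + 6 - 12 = -4*c^3 - 29*c^2 - 31*c - 6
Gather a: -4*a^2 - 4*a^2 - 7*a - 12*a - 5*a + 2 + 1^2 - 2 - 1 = -8*a^2 - 24*a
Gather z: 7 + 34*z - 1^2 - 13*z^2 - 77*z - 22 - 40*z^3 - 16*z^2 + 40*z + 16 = -40*z^3 - 29*z^2 - 3*z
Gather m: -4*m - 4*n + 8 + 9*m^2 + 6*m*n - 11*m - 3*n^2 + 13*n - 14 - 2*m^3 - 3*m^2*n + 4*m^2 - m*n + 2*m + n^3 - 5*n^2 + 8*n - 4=-2*m^3 + m^2*(13 - 3*n) + m*(5*n - 13) + n^3 - 8*n^2 + 17*n - 10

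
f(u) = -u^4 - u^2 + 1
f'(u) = -4*u^3 - 2*u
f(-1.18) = -2.33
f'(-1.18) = 8.93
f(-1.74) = -11.19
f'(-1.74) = 24.55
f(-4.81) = -557.42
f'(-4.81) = 454.76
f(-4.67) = -496.44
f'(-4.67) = 416.73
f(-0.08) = 0.99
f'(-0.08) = 0.16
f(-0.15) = 0.98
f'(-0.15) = 0.31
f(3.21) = -115.48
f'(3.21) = -138.72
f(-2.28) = -31.22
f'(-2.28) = 51.97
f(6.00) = -1331.00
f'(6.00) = -876.00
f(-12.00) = -20879.00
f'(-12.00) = 6936.00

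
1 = 1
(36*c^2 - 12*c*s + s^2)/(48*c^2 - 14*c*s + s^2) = (-6*c + s)/(-8*c + s)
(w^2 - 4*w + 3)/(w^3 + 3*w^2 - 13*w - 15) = (w - 1)/(w^2 + 6*w + 5)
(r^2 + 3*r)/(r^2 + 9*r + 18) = r/(r + 6)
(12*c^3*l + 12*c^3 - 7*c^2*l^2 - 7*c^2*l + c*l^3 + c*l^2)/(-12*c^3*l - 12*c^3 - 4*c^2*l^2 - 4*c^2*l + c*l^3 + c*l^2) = (-12*c^2 + 7*c*l - l^2)/(12*c^2 + 4*c*l - l^2)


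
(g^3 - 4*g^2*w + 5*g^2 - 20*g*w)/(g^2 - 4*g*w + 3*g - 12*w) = g*(g + 5)/(g + 3)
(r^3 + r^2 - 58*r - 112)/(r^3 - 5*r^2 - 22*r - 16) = (r + 7)/(r + 1)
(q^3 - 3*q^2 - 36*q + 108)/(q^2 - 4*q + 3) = (q^2 - 36)/(q - 1)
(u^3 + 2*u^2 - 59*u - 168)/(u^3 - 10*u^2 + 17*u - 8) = (u^2 + 10*u + 21)/(u^2 - 2*u + 1)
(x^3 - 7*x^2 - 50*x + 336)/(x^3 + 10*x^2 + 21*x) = (x^2 - 14*x + 48)/(x*(x + 3))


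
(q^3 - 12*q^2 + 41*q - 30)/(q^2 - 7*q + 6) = q - 5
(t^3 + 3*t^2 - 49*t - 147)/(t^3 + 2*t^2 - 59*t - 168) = (t - 7)/(t - 8)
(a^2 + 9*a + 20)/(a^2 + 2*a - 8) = (a + 5)/(a - 2)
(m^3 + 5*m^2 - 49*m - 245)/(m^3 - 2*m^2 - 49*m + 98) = (m + 5)/(m - 2)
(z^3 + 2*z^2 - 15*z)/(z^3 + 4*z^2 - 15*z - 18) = z*(z + 5)/(z^2 + 7*z + 6)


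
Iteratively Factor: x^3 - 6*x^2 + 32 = (x + 2)*(x^2 - 8*x + 16) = (x - 4)*(x + 2)*(x - 4)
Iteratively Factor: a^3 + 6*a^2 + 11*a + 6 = (a + 3)*(a^2 + 3*a + 2) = (a + 1)*(a + 3)*(a + 2)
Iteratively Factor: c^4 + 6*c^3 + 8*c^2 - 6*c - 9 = (c - 1)*(c^3 + 7*c^2 + 15*c + 9) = (c - 1)*(c + 3)*(c^2 + 4*c + 3) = (c - 1)*(c + 3)^2*(c + 1)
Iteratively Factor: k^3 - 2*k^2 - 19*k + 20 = (k + 4)*(k^2 - 6*k + 5) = (k - 1)*(k + 4)*(k - 5)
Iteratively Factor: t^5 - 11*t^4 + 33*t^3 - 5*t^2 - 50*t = (t - 5)*(t^4 - 6*t^3 + 3*t^2 + 10*t) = (t - 5)^2*(t^3 - t^2 - 2*t) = t*(t - 5)^2*(t^2 - t - 2) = t*(t - 5)^2*(t - 2)*(t + 1)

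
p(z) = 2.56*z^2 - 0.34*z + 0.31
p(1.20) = 3.59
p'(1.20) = 5.80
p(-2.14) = 12.76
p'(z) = 5.12*z - 0.34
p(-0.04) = 0.33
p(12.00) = 364.87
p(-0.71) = 1.84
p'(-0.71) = -3.98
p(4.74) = 56.22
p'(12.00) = 61.10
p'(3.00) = 15.02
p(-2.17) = 13.10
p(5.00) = 62.61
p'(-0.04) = -0.54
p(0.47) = 0.72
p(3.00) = 22.33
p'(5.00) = 25.26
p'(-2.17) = -11.45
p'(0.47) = 2.07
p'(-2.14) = -11.30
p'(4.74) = 23.93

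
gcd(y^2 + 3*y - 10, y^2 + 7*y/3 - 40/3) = y + 5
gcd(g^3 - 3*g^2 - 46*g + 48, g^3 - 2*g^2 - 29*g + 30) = g - 1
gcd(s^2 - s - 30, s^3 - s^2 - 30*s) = s^2 - s - 30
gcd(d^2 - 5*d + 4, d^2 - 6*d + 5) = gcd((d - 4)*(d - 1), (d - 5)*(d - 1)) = d - 1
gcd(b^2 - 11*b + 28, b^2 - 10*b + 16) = 1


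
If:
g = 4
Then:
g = 4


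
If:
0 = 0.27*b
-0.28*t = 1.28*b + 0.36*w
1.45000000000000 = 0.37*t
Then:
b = 0.00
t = 3.92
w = -3.05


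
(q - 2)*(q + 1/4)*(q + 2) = q^3 + q^2/4 - 4*q - 1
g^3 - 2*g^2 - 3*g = g*(g - 3)*(g + 1)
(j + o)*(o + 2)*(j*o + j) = j^2*o^2 + 3*j^2*o + 2*j^2 + j*o^3 + 3*j*o^2 + 2*j*o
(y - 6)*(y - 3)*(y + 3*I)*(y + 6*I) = y^4 - 9*y^3 + 9*I*y^3 - 81*I*y^2 + 162*y + 162*I*y - 324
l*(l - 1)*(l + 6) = l^3 + 5*l^2 - 6*l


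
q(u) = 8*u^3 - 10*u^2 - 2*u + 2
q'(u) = 24*u^2 - 20*u - 2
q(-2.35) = -152.35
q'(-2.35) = 177.54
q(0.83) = -1.97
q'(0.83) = -2.07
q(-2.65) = -211.80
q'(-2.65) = 219.54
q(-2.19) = -125.61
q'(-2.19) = 156.91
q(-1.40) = -36.75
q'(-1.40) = 73.04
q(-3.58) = -486.07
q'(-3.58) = 377.19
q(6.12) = 1448.98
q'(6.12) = 774.51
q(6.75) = 1993.25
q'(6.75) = 956.50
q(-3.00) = -298.00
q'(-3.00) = 274.00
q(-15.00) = -29218.00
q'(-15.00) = 5698.00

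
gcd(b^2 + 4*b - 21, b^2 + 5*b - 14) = b + 7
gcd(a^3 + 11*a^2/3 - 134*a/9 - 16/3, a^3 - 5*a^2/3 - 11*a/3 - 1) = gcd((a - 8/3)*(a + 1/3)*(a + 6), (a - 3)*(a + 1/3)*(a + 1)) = a + 1/3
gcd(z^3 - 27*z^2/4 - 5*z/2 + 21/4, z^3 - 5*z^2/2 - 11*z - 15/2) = z + 1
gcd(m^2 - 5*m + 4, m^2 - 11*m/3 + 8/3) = m - 1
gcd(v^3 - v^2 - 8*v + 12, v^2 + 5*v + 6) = v + 3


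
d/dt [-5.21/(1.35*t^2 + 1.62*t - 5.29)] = (14.067*t + 8.4402)/(1.35*t^2 + 1.62*t - 5.29)^2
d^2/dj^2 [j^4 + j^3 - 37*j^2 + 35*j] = 12*j^2 + 6*j - 74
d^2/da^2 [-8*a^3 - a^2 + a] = -48*a - 2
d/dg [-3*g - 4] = -3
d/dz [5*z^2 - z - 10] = 10*z - 1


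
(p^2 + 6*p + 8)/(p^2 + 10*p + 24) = (p + 2)/(p + 6)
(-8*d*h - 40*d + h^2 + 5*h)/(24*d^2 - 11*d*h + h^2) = (-h - 5)/(3*d - h)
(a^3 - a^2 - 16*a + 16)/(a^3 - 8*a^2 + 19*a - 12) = (a + 4)/(a - 3)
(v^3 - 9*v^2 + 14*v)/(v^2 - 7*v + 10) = v*(v - 7)/(v - 5)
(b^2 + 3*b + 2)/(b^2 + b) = (b + 2)/b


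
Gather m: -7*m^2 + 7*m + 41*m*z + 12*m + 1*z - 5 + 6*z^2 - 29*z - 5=-7*m^2 + m*(41*z + 19) + 6*z^2 - 28*z - 10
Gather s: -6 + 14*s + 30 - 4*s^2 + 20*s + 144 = -4*s^2 + 34*s + 168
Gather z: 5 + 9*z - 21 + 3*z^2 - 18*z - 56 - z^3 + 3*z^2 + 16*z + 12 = -z^3 + 6*z^2 + 7*z - 60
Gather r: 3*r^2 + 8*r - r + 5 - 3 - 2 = 3*r^2 + 7*r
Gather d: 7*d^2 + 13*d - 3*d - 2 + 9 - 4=7*d^2 + 10*d + 3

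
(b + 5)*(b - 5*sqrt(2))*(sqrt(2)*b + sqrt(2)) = sqrt(2)*b^3 - 10*b^2 + 6*sqrt(2)*b^2 - 60*b + 5*sqrt(2)*b - 50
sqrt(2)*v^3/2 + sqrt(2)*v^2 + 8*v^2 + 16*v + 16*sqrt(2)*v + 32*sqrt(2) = (v + 4*sqrt(2))^2*(sqrt(2)*v/2 + sqrt(2))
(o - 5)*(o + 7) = o^2 + 2*o - 35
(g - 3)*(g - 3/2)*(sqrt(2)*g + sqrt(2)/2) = sqrt(2)*g^3 - 4*sqrt(2)*g^2 + 9*sqrt(2)*g/4 + 9*sqrt(2)/4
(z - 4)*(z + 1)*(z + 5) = z^3 + 2*z^2 - 19*z - 20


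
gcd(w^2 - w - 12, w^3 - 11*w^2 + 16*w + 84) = 1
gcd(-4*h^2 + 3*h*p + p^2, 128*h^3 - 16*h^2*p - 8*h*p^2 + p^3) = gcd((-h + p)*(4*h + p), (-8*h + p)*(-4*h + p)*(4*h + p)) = 4*h + p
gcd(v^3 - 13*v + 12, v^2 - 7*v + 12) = v - 3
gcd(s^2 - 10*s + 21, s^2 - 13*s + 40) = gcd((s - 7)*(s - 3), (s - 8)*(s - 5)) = 1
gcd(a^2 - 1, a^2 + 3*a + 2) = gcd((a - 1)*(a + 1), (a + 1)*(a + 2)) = a + 1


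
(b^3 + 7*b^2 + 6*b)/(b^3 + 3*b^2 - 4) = b*(b^2 + 7*b + 6)/(b^3 + 3*b^2 - 4)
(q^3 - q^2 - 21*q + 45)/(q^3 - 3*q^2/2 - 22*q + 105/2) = 2*(q - 3)/(2*q - 7)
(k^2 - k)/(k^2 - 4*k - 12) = k*(1 - k)/(-k^2 + 4*k + 12)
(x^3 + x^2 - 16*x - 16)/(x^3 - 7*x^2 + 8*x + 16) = (x + 4)/(x - 4)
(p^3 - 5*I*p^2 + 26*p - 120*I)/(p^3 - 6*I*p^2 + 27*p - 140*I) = (p - 6*I)/(p - 7*I)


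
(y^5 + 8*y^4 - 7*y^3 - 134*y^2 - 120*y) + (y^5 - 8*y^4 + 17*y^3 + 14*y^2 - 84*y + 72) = 2*y^5 + 10*y^3 - 120*y^2 - 204*y + 72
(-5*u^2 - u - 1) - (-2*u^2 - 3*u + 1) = -3*u^2 + 2*u - 2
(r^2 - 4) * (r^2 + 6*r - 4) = r^4 + 6*r^3 - 8*r^2 - 24*r + 16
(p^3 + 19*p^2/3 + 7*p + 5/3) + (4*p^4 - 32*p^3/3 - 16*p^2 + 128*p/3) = 4*p^4 - 29*p^3/3 - 29*p^2/3 + 149*p/3 + 5/3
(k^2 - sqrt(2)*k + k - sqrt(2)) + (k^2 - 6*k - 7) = 2*k^2 - 5*k - sqrt(2)*k - 7 - sqrt(2)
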